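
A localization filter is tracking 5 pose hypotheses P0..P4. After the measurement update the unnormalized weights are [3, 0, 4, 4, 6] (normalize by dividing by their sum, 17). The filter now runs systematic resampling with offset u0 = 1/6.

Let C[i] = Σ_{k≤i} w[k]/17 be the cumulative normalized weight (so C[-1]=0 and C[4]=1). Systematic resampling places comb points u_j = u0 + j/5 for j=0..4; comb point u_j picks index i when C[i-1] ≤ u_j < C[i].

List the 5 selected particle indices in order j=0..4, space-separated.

C = [3/17, 3/17, 7/17, 11/17, 1]
j=0: u_0=1/6 ∈ [0, 3/17) → index 0
j=1: u_1=11/30 ∈ [3/17, 7/17) → index 2
j=2: u_2=17/30 ∈ [7/17, 11/17) → index 3
j=3: u_3=23/30 ∈ [11/17, 1) → index 4
j=4: u_4=29/30 ∈ [11/17, 1) → index 4

0 2 3 4 4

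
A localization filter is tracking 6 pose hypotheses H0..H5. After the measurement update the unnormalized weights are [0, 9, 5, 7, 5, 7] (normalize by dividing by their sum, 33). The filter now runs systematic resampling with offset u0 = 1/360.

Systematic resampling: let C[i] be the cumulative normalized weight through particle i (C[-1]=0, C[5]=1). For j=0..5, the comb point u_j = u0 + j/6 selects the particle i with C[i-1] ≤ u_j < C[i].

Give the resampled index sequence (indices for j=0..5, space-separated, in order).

C = [0, 3/11, 14/33, 7/11, 26/33, 1]
j=0: u_0=1/360 ∈ [0, 3/11) → index 1
j=1: u_1=61/360 ∈ [0, 3/11) → index 1
j=2: u_2=121/360 ∈ [3/11, 14/33) → index 2
j=3: u_3=181/360 ∈ [14/33, 7/11) → index 3
j=4: u_4=241/360 ∈ [7/11, 26/33) → index 4
j=5: u_5=301/360 ∈ [26/33, 1) → index 5

1 1 2 3 4 5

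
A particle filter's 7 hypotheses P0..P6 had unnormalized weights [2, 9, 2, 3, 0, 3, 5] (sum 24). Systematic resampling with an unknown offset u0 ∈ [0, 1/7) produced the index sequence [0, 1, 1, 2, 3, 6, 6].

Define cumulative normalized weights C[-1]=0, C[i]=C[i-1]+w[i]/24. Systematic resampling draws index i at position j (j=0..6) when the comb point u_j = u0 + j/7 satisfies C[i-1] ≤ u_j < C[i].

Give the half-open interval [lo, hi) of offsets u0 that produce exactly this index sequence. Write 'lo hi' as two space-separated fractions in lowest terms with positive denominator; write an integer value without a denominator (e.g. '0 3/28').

13/168 1/12

C = [1/12, 11/24, 13/24, 2/3, 2/3, 19/24, 1]
j=0 picked index 0: u0 ∈ [0, 1/12)
j=1 picked index 1: u0 ∈ [-5/84, 53/168)
j=2 picked index 1: u0 ∈ [-17/84, 29/168)
j=3 picked index 2: u0 ∈ [5/168, 19/168)
j=4 picked index 3: u0 ∈ [-5/168, 2/21)
j=5 picked index 6: u0 ∈ [13/168, 2/7)
j=6 picked index 6: u0 ∈ [-11/168, 1/7)
intersection: [13/168, 1/12)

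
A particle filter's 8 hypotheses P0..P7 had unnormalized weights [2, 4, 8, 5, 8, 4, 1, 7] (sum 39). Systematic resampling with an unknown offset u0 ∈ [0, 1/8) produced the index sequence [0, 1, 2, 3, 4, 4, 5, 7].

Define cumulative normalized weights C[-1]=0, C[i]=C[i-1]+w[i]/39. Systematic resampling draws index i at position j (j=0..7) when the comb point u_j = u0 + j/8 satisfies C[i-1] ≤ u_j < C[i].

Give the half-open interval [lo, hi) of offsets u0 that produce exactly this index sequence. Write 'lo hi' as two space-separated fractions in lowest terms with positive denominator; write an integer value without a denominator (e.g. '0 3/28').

0 3/104

C = [2/39, 2/13, 14/39, 19/39, 9/13, 31/39, 32/39, 1]
j=0 picked index 0: u0 ∈ [0, 2/39)
j=1 picked index 1: u0 ∈ [-23/312, 3/104)
j=2 picked index 2: u0 ∈ [-5/52, 17/156)
j=3 picked index 3: u0 ∈ [-5/312, 35/312)
j=4 picked index 4: u0 ∈ [-1/78, 5/26)
j=5 picked index 4: u0 ∈ [-43/312, 7/104)
j=6 picked index 5: u0 ∈ [-3/52, 7/156)
j=7 picked index 7: u0 ∈ [-17/312, 1/8)
intersection: [0, 3/104)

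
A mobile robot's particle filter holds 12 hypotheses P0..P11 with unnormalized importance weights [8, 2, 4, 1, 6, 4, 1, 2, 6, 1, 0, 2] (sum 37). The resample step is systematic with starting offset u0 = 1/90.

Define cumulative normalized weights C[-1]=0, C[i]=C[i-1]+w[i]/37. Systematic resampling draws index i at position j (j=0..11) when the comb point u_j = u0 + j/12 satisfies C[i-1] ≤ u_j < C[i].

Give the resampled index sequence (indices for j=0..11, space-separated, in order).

C = [8/37, 10/37, 14/37, 15/37, 21/37, 25/37, 26/37, 28/37, 34/37, 35/37, 35/37, 1]
j=0: u_0=1/90 ∈ [0, 8/37) → index 0
j=1: u_1=17/180 ∈ [0, 8/37) → index 0
j=2: u_2=8/45 ∈ [0, 8/37) → index 0
j=3: u_3=47/180 ∈ [8/37, 10/37) → index 1
j=4: u_4=31/90 ∈ [10/37, 14/37) → index 2
j=5: u_5=77/180 ∈ [15/37, 21/37) → index 4
j=6: u_6=23/45 ∈ [15/37, 21/37) → index 4
j=7: u_7=107/180 ∈ [21/37, 25/37) → index 5
j=8: u_8=61/90 ∈ [25/37, 26/37) → index 6
j=9: u_9=137/180 ∈ [28/37, 34/37) → index 8
j=10: u_10=38/45 ∈ [28/37, 34/37) → index 8
j=11: u_11=167/180 ∈ [34/37, 35/37) → index 9

0 0 0 1 2 4 4 5 6 8 8 9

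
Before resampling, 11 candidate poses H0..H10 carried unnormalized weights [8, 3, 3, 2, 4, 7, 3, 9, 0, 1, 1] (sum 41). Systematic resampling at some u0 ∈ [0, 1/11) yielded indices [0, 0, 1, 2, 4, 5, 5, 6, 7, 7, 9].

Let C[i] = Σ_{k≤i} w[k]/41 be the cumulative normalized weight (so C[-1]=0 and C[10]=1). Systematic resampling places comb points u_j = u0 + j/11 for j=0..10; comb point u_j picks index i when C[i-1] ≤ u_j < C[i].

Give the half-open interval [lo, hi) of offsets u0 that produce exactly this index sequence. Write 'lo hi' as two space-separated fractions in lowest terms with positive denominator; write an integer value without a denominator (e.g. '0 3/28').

C = [8/41, 11/41, 14/41, 16/41, 20/41, 27/41, 30/41, 39/41, 39/41, 40/41, 1]
j=0 picked index 0: u0 ∈ [0, 8/41)
j=1 picked index 0: u0 ∈ [-1/11, 47/451)
j=2 picked index 1: u0 ∈ [6/451, 39/451)
j=3 picked index 2: u0 ∈ [-2/451, 31/451)
j=4 picked index 4: u0 ∈ [12/451, 56/451)
j=5 picked index 5: u0 ∈ [15/451, 92/451)
j=6 picked index 5: u0 ∈ [-26/451, 51/451)
j=7 picked index 6: u0 ∈ [10/451, 43/451)
j=8 picked index 7: u0 ∈ [2/451, 101/451)
j=9 picked index 7: u0 ∈ [-39/451, 60/451)
j=10 picked index 9: u0 ∈ [19/451, 30/451)
intersection: [19/451, 30/451)

19/451 30/451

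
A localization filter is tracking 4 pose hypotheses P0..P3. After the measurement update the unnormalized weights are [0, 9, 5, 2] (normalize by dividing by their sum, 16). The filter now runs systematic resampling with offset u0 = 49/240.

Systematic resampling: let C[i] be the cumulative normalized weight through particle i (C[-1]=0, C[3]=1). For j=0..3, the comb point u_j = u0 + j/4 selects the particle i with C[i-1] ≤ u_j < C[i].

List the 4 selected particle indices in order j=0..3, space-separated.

C = [0, 9/16, 7/8, 1]
j=0: u_0=49/240 ∈ [0, 9/16) → index 1
j=1: u_1=109/240 ∈ [0, 9/16) → index 1
j=2: u_2=169/240 ∈ [9/16, 7/8) → index 2
j=3: u_3=229/240 ∈ [7/8, 1) → index 3

1 1 2 3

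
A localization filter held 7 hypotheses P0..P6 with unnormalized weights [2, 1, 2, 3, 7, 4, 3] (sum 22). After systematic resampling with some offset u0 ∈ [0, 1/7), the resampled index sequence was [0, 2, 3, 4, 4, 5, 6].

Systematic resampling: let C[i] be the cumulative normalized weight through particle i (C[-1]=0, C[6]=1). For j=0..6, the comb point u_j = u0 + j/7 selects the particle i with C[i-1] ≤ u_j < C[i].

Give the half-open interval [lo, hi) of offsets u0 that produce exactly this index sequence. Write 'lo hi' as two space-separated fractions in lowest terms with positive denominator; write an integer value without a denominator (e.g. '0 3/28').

1/154 6/77

C = [1/11, 3/22, 5/22, 4/11, 15/22, 19/22, 1]
j=0 picked index 0: u0 ∈ [0, 1/11)
j=1 picked index 2: u0 ∈ [-1/154, 13/154)
j=2 picked index 3: u0 ∈ [-9/154, 6/77)
j=3 picked index 4: u0 ∈ [-5/77, 39/154)
j=4 picked index 4: u0 ∈ [-16/77, 17/154)
j=5 picked index 5: u0 ∈ [-5/154, 23/154)
j=6 picked index 6: u0 ∈ [1/154, 1/7)
intersection: [1/154, 6/77)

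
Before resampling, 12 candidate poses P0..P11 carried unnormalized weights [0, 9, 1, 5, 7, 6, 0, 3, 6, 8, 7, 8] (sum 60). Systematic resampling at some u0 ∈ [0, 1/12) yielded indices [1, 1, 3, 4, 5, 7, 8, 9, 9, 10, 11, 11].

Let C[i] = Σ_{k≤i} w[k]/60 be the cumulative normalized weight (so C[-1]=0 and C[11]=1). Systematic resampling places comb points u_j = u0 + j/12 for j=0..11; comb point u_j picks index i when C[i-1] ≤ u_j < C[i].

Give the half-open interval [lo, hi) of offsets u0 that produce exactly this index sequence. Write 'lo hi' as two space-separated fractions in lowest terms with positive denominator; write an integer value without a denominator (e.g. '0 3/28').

1/20 1/15

C = [0, 3/20, 1/6, 1/4, 11/30, 7/15, 7/15, 31/60, 37/60, 3/4, 13/15, 1]
j=0 picked index 1: u0 ∈ [0, 3/20)
j=1 picked index 1: u0 ∈ [-1/12, 1/15)
j=2 picked index 3: u0 ∈ [0, 1/12)
j=3 picked index 4: u0 ∈ [0, 7/60)
j=4 picked index 5: u0 ∈ [1/30, 2/15)
j=5 picked index 7: u0 ∈ [1/20, 1/10)
j=6 picked index 8: u0 ∈ [1/60, 7/60)
j=7 picked index 9: u0 ∈ [1/30, 1/6)
j=8 picked index 9: u0 ∈ [-1/20, 1/12)
j=9 picked index 10: u0 ∈ [0, 7/60)
j=10 picked index 11: u0 ∈ [1/30, 1/6)
j=11 picked index 11: u0 ∈ [-1/20, 1/12)
intersection: [1/20, 1/15)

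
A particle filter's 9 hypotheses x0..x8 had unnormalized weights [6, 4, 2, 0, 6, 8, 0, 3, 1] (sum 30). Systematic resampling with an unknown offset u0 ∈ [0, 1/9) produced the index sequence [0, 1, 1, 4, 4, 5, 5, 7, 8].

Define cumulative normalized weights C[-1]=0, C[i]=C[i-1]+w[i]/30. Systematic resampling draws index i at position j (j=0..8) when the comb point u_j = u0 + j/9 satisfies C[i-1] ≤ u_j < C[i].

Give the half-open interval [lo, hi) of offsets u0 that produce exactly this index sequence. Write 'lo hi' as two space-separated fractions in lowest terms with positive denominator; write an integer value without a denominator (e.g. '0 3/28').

4/45 1/9

C = [1/5, 1/3, 2/5, 2/5, 3/5, 13/15, 13/15, 29/30, 1]
j=0 picked index 0: u0 ∈ [0, 1/5)
j=1 picked index 1: u0 ∈ [4/45, 2/9)
j=2 picked index 1: u0 ∈ [-1/45, 1/9)
j=3 picked index 4: u0 ∈ [1/15, 4/15)
j=4 picked index 4: u0 ∈ [-2/45, 7/45)
j=5 picked index 5: u0 ∈ [2/45, 14/45)
j=6 picked index 5: u0 ∈ [-1/15, 1/5)
j=7 picked index 7: u0 ∈ [4/45, 17/90)
j=8 picked index 8: u0 ∈ [7/90, 1/9)
intersection: [4/45, 1/9)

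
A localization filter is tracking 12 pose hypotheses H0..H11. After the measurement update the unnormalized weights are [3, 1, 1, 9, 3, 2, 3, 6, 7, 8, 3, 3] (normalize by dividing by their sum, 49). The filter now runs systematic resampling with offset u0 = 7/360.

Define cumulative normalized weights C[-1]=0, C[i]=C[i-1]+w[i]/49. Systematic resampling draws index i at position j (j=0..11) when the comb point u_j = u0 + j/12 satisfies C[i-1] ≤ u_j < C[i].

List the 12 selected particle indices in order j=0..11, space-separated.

C = [3/49, 4/49, 5/49, 2/7, 17/49, 19/49, 22/49, 4/7, 5/7, 43/49, 46/49, 1]
j=0: u_0=7/360 ∈ [0, 3/49) → index 0
j=1: u_1=37/360 ∈ [5/49, 2/7) → index 3
j=2: u_2=67/360 ∈ [5/49, 2/7) → index 3
j=3: u_3=97/360 ∈ [5/49, 2/7) → index 3
j=4: u_4=127/360 ∈ [17/49, 19/49) → index 5
j=5: u_5=157/360 ∈ [19/49, 22/49) → index 6
j=6: u_6=187/360 ∈ [22/49, 4/7) → index 7
j=7: u_7=217/360 ∈ [4/7, 5/7) → index 8
j=8: u_8=247/360 ∈ [4/7, 5/7) → index 8
j=9: u_9=277/360 ∈ [5/7, 43/49) → index 9
j=10: u_10=307/360 ∈ [5/7, 43/49) → index 9
j=11: u_11=337/360 ∈ [43/49, 46/49) → index 10

0 3 3 3 5 6 7 8 8 9 9 10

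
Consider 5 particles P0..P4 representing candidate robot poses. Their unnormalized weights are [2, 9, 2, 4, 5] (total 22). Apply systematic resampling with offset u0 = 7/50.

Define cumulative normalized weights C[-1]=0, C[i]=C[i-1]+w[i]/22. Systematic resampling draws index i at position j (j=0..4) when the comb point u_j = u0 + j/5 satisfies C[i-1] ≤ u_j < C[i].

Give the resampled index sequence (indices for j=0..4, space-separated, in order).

1 1 2 3 4

C = [1/11, 1/2, 13/22, 17/22, 1]
j=0: u_0=7/50 ∈ [1/11, 1/2) → index 1
j=1: u_1=17/50 ∈ [1/11, 1/2) → index 1
j=2: u_2=27/50 ∈ [1/2, 13/22) → index 2
j=3: u_3=37/50 ∈ [13/22, 17/22) → index 3
j=4: u_4=47/50 ∈ [17/22, 1) → index 4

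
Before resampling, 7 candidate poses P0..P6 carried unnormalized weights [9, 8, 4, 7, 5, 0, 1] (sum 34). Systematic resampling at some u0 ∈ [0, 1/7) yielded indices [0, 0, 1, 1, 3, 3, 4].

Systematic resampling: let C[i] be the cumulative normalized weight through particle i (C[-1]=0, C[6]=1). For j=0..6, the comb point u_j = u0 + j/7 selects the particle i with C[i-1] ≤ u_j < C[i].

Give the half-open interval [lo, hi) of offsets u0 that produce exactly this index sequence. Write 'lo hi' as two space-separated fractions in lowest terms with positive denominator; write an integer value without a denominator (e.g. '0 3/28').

C = [9/34, 1/2, 21/34, 14/17, 33/34, 33/34, 1]
j=0 picked index 0: u0 ∈ [0, 9/34)
j=1 picked index 0: u0 ∈ [-1/7, 29/238)
j=2 picked index 1: u0 ∈ [-5/238, 3/14)
j=3 picked index 1: u0 ∈ [-39/238, 1/14)
j=4 picked index 3: u0 ∈ [11/238, 30/119)
j=5 picked index 3: u0 ∈ [-23/238, 13/119)
j=6 picked index 4: u0 ∈ [-4/119, 27/238)
intersection: [11/238, 1/14)

11/238 1/14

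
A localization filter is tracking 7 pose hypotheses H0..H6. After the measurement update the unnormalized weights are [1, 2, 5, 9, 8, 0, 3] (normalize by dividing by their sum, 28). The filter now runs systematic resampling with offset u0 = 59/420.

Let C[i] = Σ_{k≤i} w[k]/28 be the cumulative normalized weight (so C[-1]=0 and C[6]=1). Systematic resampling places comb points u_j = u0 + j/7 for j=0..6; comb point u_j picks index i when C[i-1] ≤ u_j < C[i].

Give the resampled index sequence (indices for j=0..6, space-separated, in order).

C = [1/28, 3/28, 2/7, 17/28, 25/28, 25/28, 1]
j=0: u_0=59/420 ∈ [3/28, 2/7) → index 2
j=1: u_1=17/60 ∈ [3/28, 2/7) → index 2
j=2: u_2=179/420 ∈ [2/7, 17/28) → index 3
j=3: u_3=239/420 ∈ [2/7, 17/28) → index 3
j=4: u_4=299/420 ∈ [17/28, 25/28) → index 4
j=5: u_5=359/420 ∈ [17/28, 25/28) → index 4
j=6: u_6=419/420 ∈ [25/28, 1) → index 6

2 2 3 3 4 4 6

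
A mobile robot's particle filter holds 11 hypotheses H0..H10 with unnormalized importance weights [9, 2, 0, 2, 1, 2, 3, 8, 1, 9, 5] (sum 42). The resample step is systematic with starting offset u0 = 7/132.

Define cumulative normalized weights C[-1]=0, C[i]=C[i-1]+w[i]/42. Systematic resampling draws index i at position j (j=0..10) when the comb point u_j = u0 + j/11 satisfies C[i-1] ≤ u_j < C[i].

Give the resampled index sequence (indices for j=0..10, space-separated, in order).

C = [3/14, 11/42, 11/42, 13/42, 1/3, 8/21, 19/42, 9/14, 2/3, 37/42, 1]
j=0: u_0=7/132 ∈ [0, 3/14) → index 0
j=1: u_1=19/132 ∈ [0, 3/14) → index 0
j=2: u_2=31/132 ∈ [3/14, 11/42) → index 1
j=3: u_3=43/132 ∈ [13/42, 1/3) → index 4
j=4: u_4=5/12 ∈ [8/21, 19/42) → index 6
j=5: u_5=67/132 ∈ [19/42, 9/14) → index 7
j=6: u_6=79/132 ∈ [19/42, 9/14) → index 7
j=7: u_7=91/132 ∈ [2/3, 37/42) → index 9
j=8: u_8=103/132 ∈ [2/3, 37/42) → index 9
j=9: u_9=115/132 ∈ [2/3, 37/42) → index 9
j=10: u_10=127/132 ∈ [37/42, 1) → index 10

0 0 1 4 6 7 7 9 9 9 10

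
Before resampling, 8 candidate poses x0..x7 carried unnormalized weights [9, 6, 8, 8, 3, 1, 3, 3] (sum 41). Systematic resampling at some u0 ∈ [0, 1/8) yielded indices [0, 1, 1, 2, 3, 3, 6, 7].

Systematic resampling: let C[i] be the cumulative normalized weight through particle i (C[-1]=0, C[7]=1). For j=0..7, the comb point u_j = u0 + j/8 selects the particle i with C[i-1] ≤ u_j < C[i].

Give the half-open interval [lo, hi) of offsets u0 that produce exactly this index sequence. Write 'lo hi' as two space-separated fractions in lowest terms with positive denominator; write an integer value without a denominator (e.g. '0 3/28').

17/164 19/164

C = [9/41, 15/41, 23/41, 31/41, 34/41, 35/41, 38/41, 1]
j=0 picked index 0: u0 ∈ [0, 9/41)
j=1 picked index 1: u0 ∈ [31/328, 79/328)
j=2 picked index 1: u0 ∈ [-5/164, 19/164)
j=3 picked index 2: u0 ∈ [-3/328, 61/328)
j=4 picked index 3: u0 ∈ [5/82, 21/82)
j=5 picked index 3: u0 ∈ [-21/328, 43/328)
j=6 picked index 6: u0 ∈ [17/164, 29/164)
j=7 picked index 7: u0 ∈ [17/328, 1/8)
intersection: [17/164, 19/164)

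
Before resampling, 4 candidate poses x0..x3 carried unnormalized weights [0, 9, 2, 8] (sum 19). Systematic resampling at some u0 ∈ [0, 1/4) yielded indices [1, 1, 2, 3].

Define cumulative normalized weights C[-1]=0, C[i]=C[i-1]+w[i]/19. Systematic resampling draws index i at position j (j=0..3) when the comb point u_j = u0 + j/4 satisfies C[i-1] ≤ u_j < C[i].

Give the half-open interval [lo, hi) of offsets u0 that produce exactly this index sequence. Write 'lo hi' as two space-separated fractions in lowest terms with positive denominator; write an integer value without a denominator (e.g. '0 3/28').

C = [0, 9/19, 11/19, 1]
j=0 picked index 1: u0 ∈ [0, 9/19)
j=1 picked index 1: u0 ∈ [-1/4, 17/76)
j=2 picked index 2: u0 ∈ [-1/38, 3/38)
j=3 picked index 3: u0 ∈ [-13/76, 1/4)
intersection: [0, 3/38)

0 3/38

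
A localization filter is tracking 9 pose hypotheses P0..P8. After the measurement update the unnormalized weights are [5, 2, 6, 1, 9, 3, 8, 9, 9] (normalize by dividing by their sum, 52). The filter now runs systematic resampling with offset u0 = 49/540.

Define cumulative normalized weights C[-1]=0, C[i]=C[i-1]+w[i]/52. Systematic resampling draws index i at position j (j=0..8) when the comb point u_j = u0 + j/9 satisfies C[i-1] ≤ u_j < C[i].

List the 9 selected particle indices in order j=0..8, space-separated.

C = [5/52, 7/52, 1/4, 7/26, 23/52, 1/2, 17/26, 43/52, 1]
j=0: u_0=49/540 ∈ [0, 5/52) → index 0
j=1: u_1=109/540 ∈ [7/52, 1/4) → index 2
j=2: u_2=169/540 ∈ [7/26, 23/52) → index 4
j=3: u_3=229/540 ∈ [7/26, 23/52) → index 4
j=4: u_4=289/540 ∈ [1/2, 17/26) → index 6
j=5: u_5=349/540 ∈ [1/2, 17/26) → index 6
j=6: u_6=409/540 ∈ [17/26, 43/52) → index 7
j=7: u_7=469/540 ∈ [43/52, 1) → index 8
j=8: u_8=529/540 ∈ [43/52, 1) → index 8

0 2 4 4 6 6 7 8 8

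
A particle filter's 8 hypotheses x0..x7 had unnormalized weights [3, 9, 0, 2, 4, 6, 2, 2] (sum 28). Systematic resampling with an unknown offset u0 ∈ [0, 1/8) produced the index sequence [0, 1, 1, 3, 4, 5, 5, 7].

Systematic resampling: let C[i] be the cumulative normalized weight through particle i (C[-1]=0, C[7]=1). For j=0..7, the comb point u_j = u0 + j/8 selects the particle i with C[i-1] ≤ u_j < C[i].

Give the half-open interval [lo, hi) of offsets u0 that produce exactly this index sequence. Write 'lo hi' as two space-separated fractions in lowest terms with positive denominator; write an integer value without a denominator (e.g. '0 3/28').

C = [3/28, 3/7, 3/7, 1/2, 9/14, 6/7, 13/14, 1]
j=0 picked index 0: u0 ∈ [0, 3/28)
j=1 picked index 1: u0 ∈ [-1/56, 17/56)
j=2 picked index 1: u0 ∈ [-1/7, 5/28)
j=3 picked index 3: u0 ∈ [3/56, 1/8)
j=4 picked index 4: u0 ∈ [0, 1/7)
j=5 picked index 5: u0 ∈ [1/56, 13/56)
j=6 picked index 5: u0 ∈ [-3/28, 3/28)
j=7 picked index 7: u0 ∈ [3/56, 1/8)
intersection: [3/56, 3/28)

3/56 3/28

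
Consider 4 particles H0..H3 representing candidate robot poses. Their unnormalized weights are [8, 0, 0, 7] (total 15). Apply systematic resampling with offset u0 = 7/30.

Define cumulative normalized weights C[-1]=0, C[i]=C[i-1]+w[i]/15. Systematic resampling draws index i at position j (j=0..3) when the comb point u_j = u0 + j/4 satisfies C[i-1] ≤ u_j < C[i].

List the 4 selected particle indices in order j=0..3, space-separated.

0 0 3 3

C = [8/15, 8/15, 8/15, 1]
j=0: u_0=7/30 ∈ [0, 8/15) → index 0
j=1: u_1=29/60 ∈ [0, 8/15) → index 0
j=2: u_2=11/15 ∈ [8/15, 1) → index 3
j=3: u_3=59/60 ∈ [8/15, 1) → index 3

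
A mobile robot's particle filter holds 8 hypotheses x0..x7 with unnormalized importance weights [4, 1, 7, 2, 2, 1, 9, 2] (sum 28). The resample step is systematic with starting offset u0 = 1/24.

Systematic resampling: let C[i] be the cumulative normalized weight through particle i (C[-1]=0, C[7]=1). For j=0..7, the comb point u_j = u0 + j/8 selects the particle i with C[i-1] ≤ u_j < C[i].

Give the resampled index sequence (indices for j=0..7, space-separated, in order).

0 1 2 2 4 6 6 6

C = [1/7, 5/28, 3/7, 1/2, 4/7, 17/28, 13/14, 1]
j=0: u_0=1/24 ∈ [0, 1/7) → index 0
j=1: u_1=1/6 ∈ [1/7, 5/28) → index 1
j=2: u_2=7/24 ∈ [5/28, 3/7) → index 2
j=3: u_3=5/12 ∈ [5/28, 3/7) → index 2
j=4: u_4=13/24 ∈ [1/2, 4/7) → index 4
j=5: u_5=2/3 ∈ [17/28, 13/14) → index 6
j=6: u_6=19/24 ∈ [17/28, 13/14) → index 6
j=7: u_7=11/12 ∈ [17/28, 13/14) → index 6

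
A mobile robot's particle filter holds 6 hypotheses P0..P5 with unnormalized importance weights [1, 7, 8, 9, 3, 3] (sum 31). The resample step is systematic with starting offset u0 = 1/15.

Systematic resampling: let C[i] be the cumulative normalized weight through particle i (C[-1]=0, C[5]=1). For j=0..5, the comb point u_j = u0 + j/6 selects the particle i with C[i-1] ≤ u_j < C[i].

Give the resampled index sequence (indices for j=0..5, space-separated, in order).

1 1 2 3 3 4

C = [1/31, 8/31, 16/31, 25/31, 28/31, 1]
j=0: u_0=1/15 ∈ [1/31, 8/31) → index 1
j=1: u_1=7/30 ∈ [1/31, 8/31) → index 1
j=2: u_2=2/5 ∈ [8/31, 16/31) → index 2
j=3: u_3=17/30 ∈ [16/31, 25/31) → index 3
j=4: u_4=11/15 ∈ [16/31, 25/31) → index 3
j=5: u_5=9/10 ∈ [25/31, 28/31) → index 4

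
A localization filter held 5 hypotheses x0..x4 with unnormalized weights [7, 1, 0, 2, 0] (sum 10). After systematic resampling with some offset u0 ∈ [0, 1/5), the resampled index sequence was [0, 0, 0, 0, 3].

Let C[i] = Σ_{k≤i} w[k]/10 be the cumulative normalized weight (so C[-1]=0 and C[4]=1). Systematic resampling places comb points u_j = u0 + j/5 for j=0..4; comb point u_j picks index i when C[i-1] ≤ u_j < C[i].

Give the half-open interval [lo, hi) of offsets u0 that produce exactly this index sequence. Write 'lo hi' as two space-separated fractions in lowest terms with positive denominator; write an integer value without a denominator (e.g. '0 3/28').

C = [7/10, 4/5, 4/5, 1, 1]
j=0 picked index 0: u0 ∈ [0, 7/10)
j=1 picked index 0: u0 ∈ [-1/5, 1/2)
j=2 picked index 0: u0 ∈ [-2/5, 3/10)
j=3 picked index 0: u0 ∈ [-3/5, 1/10)
j=4 picked index 3: u0 ∈ [0, 1/5)
intersection: [0, 1/10)

0 1/10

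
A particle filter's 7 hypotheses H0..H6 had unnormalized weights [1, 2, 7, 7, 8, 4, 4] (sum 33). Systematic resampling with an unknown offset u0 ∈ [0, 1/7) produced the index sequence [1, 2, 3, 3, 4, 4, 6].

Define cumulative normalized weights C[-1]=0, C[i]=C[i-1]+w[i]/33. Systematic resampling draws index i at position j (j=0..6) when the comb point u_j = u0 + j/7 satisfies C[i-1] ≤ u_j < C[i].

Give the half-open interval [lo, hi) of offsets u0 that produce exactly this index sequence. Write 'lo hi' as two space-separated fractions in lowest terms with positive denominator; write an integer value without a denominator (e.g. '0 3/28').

C = [1/33, 1/11, 10/33, 17/33, 25/33, 29/33, 1]
j=0 picked index 1: u0 ∈ [1/33, 1/11)
j=1 picked index 2: u0 ∈ [-4/77, 37/231)
j=2 picked index 3: u0 ∈ [4/231, 53/231)
j=3 picked index 3: u0 ∈ [-29/231, 20/231)
j=4 picked index 4: u0 ∈ [-13/231, 43/231)
j=5 picked index 4: u0 ∈ [-46/231, 10/231)
j=6 picked index 6: u0 ∈ [5/231, 1/7)
intersection: [1/33, 10/231)

1/33 10/231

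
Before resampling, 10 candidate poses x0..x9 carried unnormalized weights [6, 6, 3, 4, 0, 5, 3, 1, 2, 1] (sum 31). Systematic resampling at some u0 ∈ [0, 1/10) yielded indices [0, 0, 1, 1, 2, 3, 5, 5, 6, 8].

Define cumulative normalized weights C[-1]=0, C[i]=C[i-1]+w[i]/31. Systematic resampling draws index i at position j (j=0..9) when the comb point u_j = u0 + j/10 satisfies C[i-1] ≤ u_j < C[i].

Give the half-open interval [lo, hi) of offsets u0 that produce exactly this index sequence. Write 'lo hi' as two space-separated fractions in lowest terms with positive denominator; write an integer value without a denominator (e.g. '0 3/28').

C = [6/31, 12/31, 15/31, 19/31, 19/31, 24/31, 27/31, 28/31, 30/31, 1]
j=0 picked index 0: u0 ∈ [0, 6/31)
j=1 picked index 0: u0 ∈ [-1/10, 29/310)
j=2 picked index 1: u0 ∈ [-1/155, 29/155)
j=3 picked index 1: u0 ∈ [-33/310, 27/310)
j=4 picked index 2: u0 ∈ [-2/155, 13/155)
j=5 picked index 3: u0 ∈ [-1/62, 7/62)
j=6 picked index 5: u0 ∈ [2/155, 27/155)
j=7 picked index 5: u0 ∈ [-27/310, 23/310)
j=8 picked index 6: u0 ∈ [-4/155, 11/155)
j=9 picked index 8: u0 ∈ [1/310, 21/310)
intersection: [2/155, 21/310)

2/155 21/310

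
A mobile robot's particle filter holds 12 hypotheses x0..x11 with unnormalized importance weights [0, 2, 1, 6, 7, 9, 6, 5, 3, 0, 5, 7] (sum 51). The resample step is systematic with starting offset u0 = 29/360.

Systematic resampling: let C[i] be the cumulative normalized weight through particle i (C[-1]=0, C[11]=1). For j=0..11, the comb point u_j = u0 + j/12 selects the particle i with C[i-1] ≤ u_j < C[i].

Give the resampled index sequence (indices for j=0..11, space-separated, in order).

C = [0, 2/51, 1/17, 3/17, 16/51, 25/51, 31/51, 12/17, 13/17, 13/17, 44/51, 1]
j=0: u_0=29/360 ∈ [1/17, 3/17) → index 3
j=1: u_1=59/360 ∈ [1/17, 3/17) → index 3
j=2: u_2=89/360 ∈ [3/17, 16/51) → index 4
j=3: u_3=119/360 ∈ [16/51, 25/51) → index 5
j=4: u_4=149/360 ∈ [16/51, 25/51) → index 5
j=5: u_5=179/360 ∈ [25/51, 31/51) → index 6
j=6: u_6=209/360 ∈ [25/51, 31/51) → index 6
j=7: u_7=239/360 ∈ [31/51, 12/17) → index 7
j=8: u_8=269/360 ∈ [12/17, 13/17) → index 8
j=9: u_9=299/360 ∈ [13/17, 44/51) → index 10
j=10: u_10=329/360 ∈ [44/51, 1) → index 11
j=11: u_11=359/360 ∈ [44/51, 1) → index 11

3 3 4 5 5 6 6 7 8 10 11 11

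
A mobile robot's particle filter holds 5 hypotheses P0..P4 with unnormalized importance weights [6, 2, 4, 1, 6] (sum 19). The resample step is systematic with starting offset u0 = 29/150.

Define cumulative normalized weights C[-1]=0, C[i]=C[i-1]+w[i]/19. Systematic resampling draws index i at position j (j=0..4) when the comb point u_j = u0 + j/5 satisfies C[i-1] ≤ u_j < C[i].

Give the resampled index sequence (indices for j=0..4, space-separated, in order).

C = [6/19, 8/19, 12/19, 13/19, 1]
j=0: u_0=29/150 ∈ [0, 6/19) → index 0
j=1: u_1=59/150 ∈ [6/19, 8/19) → index 1
j=2: u_2=89/150 ∈ [8/19, 12/19) → index 2
j=3: u_3=119/150 ∈ [13/19, 1) → index 4
j=4: u_4=149/150 ∈ [13/19, 1) → index 4

0 1 2 4 4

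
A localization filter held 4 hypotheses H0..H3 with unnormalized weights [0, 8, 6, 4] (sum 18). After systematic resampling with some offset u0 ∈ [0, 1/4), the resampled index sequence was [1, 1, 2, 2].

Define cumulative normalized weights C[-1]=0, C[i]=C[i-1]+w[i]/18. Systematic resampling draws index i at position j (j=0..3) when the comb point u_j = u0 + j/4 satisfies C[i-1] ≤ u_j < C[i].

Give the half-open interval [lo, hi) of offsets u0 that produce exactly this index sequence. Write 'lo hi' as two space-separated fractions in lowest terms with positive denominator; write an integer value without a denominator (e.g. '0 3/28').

C = [0, 4/9, 7/9, 1]
j=0 picked index 1: u0 ∈ [0, 4/9)
j=1 picked index 1: u0 ∈ [-1/4, 7/36)
j=2 picked index 2: u0 ∈ [-1/18, 5/18)
j=3 picked index 2: u0 ∈ [-11/36, 1/36)
intersection: [0, 1/36)

0 1/36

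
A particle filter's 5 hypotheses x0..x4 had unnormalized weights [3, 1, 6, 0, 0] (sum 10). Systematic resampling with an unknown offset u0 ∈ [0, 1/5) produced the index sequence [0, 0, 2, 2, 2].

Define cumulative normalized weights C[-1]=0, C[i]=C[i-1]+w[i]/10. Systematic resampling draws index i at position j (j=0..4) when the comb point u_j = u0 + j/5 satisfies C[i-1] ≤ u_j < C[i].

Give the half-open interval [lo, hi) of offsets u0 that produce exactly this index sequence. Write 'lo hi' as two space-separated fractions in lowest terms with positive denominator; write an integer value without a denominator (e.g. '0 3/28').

C = [3/10, 2/5, 1, 1, 1]
j=0 picked index 0: u0 ∈ [0, 3/10)
j=1 picked index 0: u0 ∈ [-1/5, 1/10)
j=2 picked index 2: u0 ∈ [0, 3/5)
j=3 picked index 2: u0 ∈ [-1/5, 2/5)
j=4 picked index 2: u0 ∈ [-2/5, 1/5)
intersection: [0, 1/10)

0 1/10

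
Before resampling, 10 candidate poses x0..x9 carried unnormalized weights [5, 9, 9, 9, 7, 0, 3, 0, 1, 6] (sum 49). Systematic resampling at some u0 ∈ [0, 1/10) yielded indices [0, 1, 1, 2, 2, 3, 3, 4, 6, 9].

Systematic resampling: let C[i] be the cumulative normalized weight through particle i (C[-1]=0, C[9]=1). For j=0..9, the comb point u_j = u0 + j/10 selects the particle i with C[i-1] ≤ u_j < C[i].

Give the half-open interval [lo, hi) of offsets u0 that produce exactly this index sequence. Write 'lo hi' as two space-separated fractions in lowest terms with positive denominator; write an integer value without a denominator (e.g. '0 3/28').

1/490 13/245

C = [5/49, 2/7, 23/49, 32/49, 39/49, 39/49, 6/7, 6/7, 43/49, 1]
j=0 picked index 0: u0 ∈ [0, 5/49)
j=1 picked index 1: u0 ∈ [1/490, 13/70)
j=2 picked index 1: u0 ∈ [-24/245, 3/35)
j=3 picked index 2: u0 ∈ [-1/70, 83/490)
j=4 picked index 2: u0 ∈ [-4/35, 17/245)
j=5 picked index 3: u0 ∈ [-3/98, 15/98)
j=6 picked index 3: u0 ∈ [-32/245, 13/245)
j=7 picked index 4: u0 ∈ [-23/490, 47/490)
j=8 picked index 6: u0 ∈ [-1/245, 2/35)
j=9 picked index 9: u0 ∈ [-11/490, 1/10)
intersection: [1/490, 13/245)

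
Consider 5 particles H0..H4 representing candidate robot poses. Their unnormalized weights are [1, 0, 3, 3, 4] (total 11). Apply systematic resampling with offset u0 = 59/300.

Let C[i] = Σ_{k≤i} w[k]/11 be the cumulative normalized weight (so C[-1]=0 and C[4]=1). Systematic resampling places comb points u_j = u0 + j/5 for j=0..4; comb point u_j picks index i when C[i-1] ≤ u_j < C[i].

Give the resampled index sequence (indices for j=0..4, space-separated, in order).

C = [1/11, 1/11, 4/11, 7/11, 1]
j=0: u_0=59/300 ∈ [1/11, 4/11) → index 2
j=1: u_1=119/300 ∈ [4/11, 7/11) → index 3
j=2: u_2=179/300 ∈ [4/11, 7/11) → index 3
j=3: u_3=239/300 ∈ [7/11, 1) → index 4
j=4: u_4=299/300 ∈ [7/11, 1) → index 4

2 3 3 4 4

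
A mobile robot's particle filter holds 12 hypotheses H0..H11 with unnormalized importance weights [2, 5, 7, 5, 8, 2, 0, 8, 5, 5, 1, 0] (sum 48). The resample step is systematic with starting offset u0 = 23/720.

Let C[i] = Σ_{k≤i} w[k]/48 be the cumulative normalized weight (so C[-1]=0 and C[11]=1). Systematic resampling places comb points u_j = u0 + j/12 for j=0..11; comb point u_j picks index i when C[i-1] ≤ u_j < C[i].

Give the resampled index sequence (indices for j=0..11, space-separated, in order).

C = [1/24, 7/48, 7/24, 19/48, 9/16, 29/48, 29/48, 37/48, 7/8, 47/48, 1, 1]
j=0: u_0=23/720 ∈ [0, 1/24) → index 0
j=1: u_1=83/720 ∈ [1/24, 7/48) → index 1
j=2: u_2=143/720 ∈ [7/48, 7/24) → index 2
j=3: u_3=203/720 ∈ [7/48, 7/24) → index 2
j=4: u_4=263/720 ∈ [7/24, 19/48) → index 3
j=5: u_5=323/720 ∈ [19/48, 9/16) → index 4
j=6: u_6=383/720 ∈ [19/48, 9/16) → index 4
j=7: u_7=443/720 ∈ [29/48, 37/48) → index 7
j=8: u_8=503/720 ∈ [29/48, 37/48) → index 7
j=9: u_9=563/720 ∈ [37/48, 7/8) → index 8
j=10: u_10=623/720 ∈ [37/48, 7/8) → index 8
j=11: u_11=683/720 ∈ [7/8, 47/48) → index 9

0 1 2 2 3 4 4 7 7 8 8 9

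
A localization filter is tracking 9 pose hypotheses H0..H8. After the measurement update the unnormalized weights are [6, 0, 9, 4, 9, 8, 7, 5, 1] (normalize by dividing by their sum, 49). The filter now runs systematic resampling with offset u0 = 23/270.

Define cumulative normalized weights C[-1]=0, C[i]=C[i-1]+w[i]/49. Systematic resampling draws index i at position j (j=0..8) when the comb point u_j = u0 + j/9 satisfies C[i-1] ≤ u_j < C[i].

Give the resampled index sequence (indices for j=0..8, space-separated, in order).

0 2 3 4 4 5 6 6 7

C = [6/49, 6/49, 15/49, 19/49, 4/7, 36/49, 43/49, 48/49, 1]
j=0: u_0=23/270 ∈ [0, 6/49) → index 0
j=1: u_1=53/270 ∈ [6/49, 15/49) → index 2
j=2: u_2=83/270 ∈ [15/49, 19/49) → index 3
j=3: u_3=113/270 ∈ [19/49, 4/7) → index 4
j=4: u_4=143/270 ∈ [19/49, 4/7) → index 4
j=5: u_5=173/270 ∈ [4/7, 36/49) → index 5
j=6: u_6=203/270 ∈ [36/49, 43/49) → index 6
j=7: u_7=233/270 ∈ [36/49, 43/49) → index 6
j=8: u_8=263/270 ∈ [43/49, 48/49) → index 7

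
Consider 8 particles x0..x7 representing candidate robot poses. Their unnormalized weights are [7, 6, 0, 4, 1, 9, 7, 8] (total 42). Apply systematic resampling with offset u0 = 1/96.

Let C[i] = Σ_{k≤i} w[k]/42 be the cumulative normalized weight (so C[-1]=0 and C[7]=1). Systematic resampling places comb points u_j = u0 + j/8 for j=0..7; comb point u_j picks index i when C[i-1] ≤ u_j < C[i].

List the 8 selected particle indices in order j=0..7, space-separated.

0 0 1 3 5 5 6 7

C = [1/6, 13/42, 13/42, 17/42, 3/7, 9/14, 17/21, 1]
j=0: u_0=1/96 ∈ [0, 1/6) → index 0
j=1: u_1=13/96 ∈ [0, 1/6) → index 0
j=2: u_2=25/96 ∈ [1/6, 13/42) → index 1
j=3: u_3=37/96 ∈ [13/42, 17/42) → index 3
j=4: u_4=49/96 ∈ [3/7, 9/14) → index 5
j=5: u_5=61/96 ∈ [3/7, 9/14) → index 5
j=6: u_6=73/96 ∈ [9/14, 17/21) → index 6
j=7: u_7=85/96 ∈ [17/21, 1) → index 7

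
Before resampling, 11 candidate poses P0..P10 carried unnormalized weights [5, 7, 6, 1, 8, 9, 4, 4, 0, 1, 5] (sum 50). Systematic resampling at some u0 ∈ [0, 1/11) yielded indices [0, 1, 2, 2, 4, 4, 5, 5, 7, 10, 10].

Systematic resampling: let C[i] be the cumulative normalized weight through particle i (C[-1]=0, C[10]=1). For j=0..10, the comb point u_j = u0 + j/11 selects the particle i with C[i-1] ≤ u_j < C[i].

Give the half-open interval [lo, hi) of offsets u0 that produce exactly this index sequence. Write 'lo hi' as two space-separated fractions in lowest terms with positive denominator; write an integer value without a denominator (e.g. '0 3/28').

C = [1/10, 6/25, 9/25, 19/50, 27/50, 18/25, 4/5, 22/25, 22/25, 9/10, 1]
j=0 picked index 0: u0 ∈ [0, 1/10)
j=1 picked index 1: u0 ∈ [1/110, 41/275)
j=2 picked index 2: u0 ∈ [16/275, 49/275)
j=3 picked index 2: u0 ∈ [-9/275, 24/275)
j=4 picked index 4: u0 ∈ [9/550, 97/550)
j=5 picked index 4: u0 ∈ [-41/550, 47/550)
j=6 picked index 5: u0 ∈ [-3/550, 48/275)
j=7 picked index 5: u0 ∈ [-53/550, 23/275)
j=8 picked index 7: u0 ∈ [4/55, 42/275)
j=9 picked index 10: u0 ∈ [9/110, 2/11)
j=10 picked index 10: u0 ∈ [-1/110, 1/11)
intersection: [9/110, 23/275)

9/110 23/275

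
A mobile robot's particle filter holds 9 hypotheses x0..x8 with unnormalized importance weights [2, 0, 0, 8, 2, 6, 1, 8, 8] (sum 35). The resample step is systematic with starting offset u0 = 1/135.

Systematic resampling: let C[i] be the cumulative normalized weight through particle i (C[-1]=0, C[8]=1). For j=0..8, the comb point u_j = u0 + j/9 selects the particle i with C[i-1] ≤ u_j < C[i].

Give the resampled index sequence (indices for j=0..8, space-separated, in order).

0 3 3 4 5 7 7 8 8

C = [2/35, 2/35, 2/35, 2/7, 12/35, 18/35, 19/35, 27/35, 1]
j=0: u_0=1/135 ∈ [0, 2/35) → index 0
j=1: u_1=16/135 ∈ [2/35, 2/7) → index 3
j=2: u_2=31/135 ∈ [2/35, 2/7) → index 3
j=3: u_3=46/135 ∈ [2/7, 12/35) → index 4
j=4: u_4=61/135 ∈ [12/35, 18/35) → index 5
j=5: u_5=76/135 ∈ [19/35, 27/35) → index 7
j=6: u_6=91/135 ∈ [19/35, 27/35) → index 7
j=7: u_7=106/135 ∈ [27/35, 1) → index 8
j=8: u_8=121/135 ∈ [27/35, 1) → index 8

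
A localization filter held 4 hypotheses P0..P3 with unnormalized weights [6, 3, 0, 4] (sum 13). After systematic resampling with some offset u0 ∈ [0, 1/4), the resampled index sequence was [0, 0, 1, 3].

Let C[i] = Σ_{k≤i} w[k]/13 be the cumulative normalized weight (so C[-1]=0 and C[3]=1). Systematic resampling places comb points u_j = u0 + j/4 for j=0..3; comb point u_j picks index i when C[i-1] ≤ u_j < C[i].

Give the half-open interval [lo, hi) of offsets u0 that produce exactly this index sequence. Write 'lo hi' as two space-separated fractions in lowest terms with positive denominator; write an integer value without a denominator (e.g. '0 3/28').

C = [6/13, 9/13, 9/13, 1]
j=0 picked index 0: u0 ∈ [0, 6/13)
j=1 picked index 0: u0 ∈ [-1/4, 11/52)
j=2 picked index 1: u0 ∈ [-1/26, 5/26)
j=3 picked index 3: u0 ∈ [-3/52, 1/4)
intersection: [0, 5/26)

0 5/26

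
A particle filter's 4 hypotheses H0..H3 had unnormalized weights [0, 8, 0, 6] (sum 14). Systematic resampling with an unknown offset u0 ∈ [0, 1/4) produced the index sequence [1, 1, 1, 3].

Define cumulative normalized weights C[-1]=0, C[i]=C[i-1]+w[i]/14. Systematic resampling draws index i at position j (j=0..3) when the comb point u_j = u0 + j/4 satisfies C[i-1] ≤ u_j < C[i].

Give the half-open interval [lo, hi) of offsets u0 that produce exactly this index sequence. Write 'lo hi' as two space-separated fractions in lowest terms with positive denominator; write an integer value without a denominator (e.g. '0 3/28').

C = [0, 4/7, 4/7, 1]
j=0 picked index 1: u0 ∈ [0, 4/7)
j=1 picked index 1: u0 ∈ [-1/4, 9/28)
j=2 picked index 1: u0 ∈ [-1/2, 1/14)
j=3 picked index 3: u0 ∈ [-5/28, 1/4)
intersection: [0, 1/14)

0 1/14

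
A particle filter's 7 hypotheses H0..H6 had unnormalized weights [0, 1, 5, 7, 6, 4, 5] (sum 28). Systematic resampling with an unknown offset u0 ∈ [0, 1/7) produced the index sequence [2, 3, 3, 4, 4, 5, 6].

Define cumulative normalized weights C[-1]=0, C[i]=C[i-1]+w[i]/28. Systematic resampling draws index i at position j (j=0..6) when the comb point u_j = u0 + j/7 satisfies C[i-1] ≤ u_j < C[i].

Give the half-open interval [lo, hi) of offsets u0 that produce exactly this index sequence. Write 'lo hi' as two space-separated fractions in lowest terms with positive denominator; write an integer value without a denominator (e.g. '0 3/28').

C = [0, 1/28, 3/14, 13/28, 19/28, 23/28, 1]
j=0 picked index 2: u0 ∈ [1/28, 3/14)
j=1 picked index 3: u0 ∈ [1/14, 9/28)
j=2 picked index 3: u0 ∈ [-1/14, 5/28)
j=3 picked index 4: u0 ∈ [1/28, 1/4)
j=4 picked index 4: u0 ∈ [-3/28, 3/28)
j=5 picked index 5: u0 ∈ [-1/28, 3/28)
j=6 picked index 6: u0 ∈ [-1/28, 1/7)
intersection: [1/14, 3/28)

1/14 3/28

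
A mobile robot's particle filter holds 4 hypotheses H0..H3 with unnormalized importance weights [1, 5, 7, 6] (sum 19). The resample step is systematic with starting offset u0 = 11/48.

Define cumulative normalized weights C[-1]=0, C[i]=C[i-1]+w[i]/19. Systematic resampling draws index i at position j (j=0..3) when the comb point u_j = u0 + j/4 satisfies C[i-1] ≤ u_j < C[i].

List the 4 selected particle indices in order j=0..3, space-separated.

C = [1/19, 6/19, 13/19, 1]
j=0: u_0=11/48 ∈ [1/19, 6/19) → index 1
j=1: u_1=23/48 ∈ [6/19, 13/19) → index 2
j=2: u_2=35/48 ∈ [13/19, 1) → index 3
j=3: u_3=47/48 ∈ [13/19, 1) → index 3

1 2 3 3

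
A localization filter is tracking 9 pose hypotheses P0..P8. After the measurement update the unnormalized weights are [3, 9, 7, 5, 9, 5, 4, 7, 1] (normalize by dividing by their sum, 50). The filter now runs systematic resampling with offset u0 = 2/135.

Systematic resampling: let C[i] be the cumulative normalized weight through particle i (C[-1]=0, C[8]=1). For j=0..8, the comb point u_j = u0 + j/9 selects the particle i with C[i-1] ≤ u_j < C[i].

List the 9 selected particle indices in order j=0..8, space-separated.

C = [3/50, 6/25, 19/50, 12/25, 33/50, 19/25, 21/25, 49/50, 1]
j=0: u_0=2/135 ∈ [0, 3/50) → index 0
j=1: u_1=17/135 ∈ [3/50, 6/25) → index 1
j=2: u_2=32/135 ∈ [3/50, 6/25) → index 1
j=3: u_3=47/135 ∈ [6/25, 19/50) → index 2
j=4: u_4=62/135 ∈ [19/50, 12/25) → index 3
j=5: u_5=77/135 ∈ [12/25, 33/50) → index 4
j=6: u_6=92/135 ∈ [33/50, 19/25) → index 5
j=7: u_7=107/135 ∈ [19/25, 21/25) → index 6
j=8: u_8=122/135 ∈ [21/25, 49/50) → index 7

0 1 1 2 3 4 5 6 7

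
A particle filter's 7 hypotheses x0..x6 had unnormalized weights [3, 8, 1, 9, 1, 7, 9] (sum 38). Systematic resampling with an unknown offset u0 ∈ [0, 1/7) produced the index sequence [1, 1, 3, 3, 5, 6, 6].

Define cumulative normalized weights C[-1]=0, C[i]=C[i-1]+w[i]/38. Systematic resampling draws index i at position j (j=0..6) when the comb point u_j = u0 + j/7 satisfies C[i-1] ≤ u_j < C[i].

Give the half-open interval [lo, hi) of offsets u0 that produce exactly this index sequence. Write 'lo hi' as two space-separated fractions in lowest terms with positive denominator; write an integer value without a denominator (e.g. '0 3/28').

3/38 33/266

C = [3/38, 11/38, 6/19, 21/38, 11/19, 29/38, 1]
j=0 picked index 1: u0 ∈ [3/38, 11/38)
j=1 picked index 1: u0 ∈ [-17/266, 39/266)
j=2 picked index 3: u0 ∈ [4/133, 71/266)
j=3 picked index 3: u0 ∈ [-15/133, 33/266)
j=4 picked index 5: u0 ∈ [1/133, 51/266)
j=5 picked index 6: u0 ∈ [13/266, 2/7)
j=6 picked index 6: u0 ∈ [-25/266, 1/7)
intersection: [3/38, 33/266)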